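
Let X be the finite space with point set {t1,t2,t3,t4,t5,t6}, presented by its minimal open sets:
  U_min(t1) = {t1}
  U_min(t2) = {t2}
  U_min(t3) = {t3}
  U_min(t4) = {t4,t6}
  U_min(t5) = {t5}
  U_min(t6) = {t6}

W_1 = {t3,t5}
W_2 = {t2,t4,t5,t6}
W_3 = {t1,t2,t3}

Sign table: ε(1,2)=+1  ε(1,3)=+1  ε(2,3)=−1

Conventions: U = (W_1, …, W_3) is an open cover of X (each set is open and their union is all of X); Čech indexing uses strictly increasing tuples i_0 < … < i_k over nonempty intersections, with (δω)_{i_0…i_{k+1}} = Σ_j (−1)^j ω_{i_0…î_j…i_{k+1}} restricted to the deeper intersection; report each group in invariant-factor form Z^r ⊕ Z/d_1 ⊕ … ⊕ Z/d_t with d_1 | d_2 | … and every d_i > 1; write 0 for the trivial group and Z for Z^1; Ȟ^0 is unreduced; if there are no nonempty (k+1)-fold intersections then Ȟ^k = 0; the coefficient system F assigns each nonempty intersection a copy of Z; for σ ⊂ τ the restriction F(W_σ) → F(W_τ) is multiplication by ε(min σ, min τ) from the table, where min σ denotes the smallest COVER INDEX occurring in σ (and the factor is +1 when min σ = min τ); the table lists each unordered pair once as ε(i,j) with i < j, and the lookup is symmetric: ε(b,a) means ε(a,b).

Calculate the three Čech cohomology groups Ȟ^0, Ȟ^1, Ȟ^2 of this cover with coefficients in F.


intersection data:
  W12={t5} W13={t3} W23={t2}
C dims 3,3; δ0: rk 3, SNF 1^2·2
Ȟ^0 = (3 − 3) − 0 = 0, so Ȟ^0 ≅ 0
Ȟ^1 = (3 − 0) − 3 = 0 plus torsion [2], so Ȟ^1 ≅ Z/2
Ȟ^2 = (0 − 0) − 0 = 0, so Ȟ^2 ≅ 0

Ȟ^0 = 0; Ȟ^1 = Z/2; Ȟ^2 = 0


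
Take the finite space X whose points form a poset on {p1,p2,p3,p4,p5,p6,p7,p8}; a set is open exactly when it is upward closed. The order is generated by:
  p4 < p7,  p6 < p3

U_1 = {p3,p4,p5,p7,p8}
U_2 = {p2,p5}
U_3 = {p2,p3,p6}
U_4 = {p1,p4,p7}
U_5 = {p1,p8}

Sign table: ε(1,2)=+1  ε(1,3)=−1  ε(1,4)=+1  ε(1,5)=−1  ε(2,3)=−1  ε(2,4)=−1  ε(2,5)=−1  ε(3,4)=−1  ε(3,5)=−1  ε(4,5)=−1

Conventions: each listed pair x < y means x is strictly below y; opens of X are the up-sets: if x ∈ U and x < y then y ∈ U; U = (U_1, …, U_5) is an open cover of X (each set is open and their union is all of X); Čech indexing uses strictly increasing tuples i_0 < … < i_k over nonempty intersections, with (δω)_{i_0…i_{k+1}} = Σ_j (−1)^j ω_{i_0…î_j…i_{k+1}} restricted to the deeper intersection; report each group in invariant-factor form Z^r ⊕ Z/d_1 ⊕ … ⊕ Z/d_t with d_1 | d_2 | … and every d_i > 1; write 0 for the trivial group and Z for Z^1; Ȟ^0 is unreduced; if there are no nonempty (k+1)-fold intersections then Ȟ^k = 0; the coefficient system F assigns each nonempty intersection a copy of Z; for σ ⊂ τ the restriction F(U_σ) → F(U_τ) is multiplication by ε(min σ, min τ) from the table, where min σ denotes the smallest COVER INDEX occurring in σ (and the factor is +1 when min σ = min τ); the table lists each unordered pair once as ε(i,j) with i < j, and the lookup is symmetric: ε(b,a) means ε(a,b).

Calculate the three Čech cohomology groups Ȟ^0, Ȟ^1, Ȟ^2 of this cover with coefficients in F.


Ȟ^0(U;F) ≅ Z,  Ȟ^1(U;F) ≅ Z^2,  Ȟ^2(U;F) ≅ 0

intersection data:
  U12={p5} U13={p3} U14={p4,p7} U15={p8} U23={p2} U45={p1}
C dims 5,6; δ0: rk 4, SNF 1^4
Ȟ^0 = (5 − 4) − 0 = 1, so Ȟ^0 ≅ Z
Ȟ^1 = (6 − 0) − 4 = 2, so Ȟ^1 ≅ Z^2
Ȟ^2 = (0 − 0) − 0 = 0, so Ȟ^2 ≅ 0


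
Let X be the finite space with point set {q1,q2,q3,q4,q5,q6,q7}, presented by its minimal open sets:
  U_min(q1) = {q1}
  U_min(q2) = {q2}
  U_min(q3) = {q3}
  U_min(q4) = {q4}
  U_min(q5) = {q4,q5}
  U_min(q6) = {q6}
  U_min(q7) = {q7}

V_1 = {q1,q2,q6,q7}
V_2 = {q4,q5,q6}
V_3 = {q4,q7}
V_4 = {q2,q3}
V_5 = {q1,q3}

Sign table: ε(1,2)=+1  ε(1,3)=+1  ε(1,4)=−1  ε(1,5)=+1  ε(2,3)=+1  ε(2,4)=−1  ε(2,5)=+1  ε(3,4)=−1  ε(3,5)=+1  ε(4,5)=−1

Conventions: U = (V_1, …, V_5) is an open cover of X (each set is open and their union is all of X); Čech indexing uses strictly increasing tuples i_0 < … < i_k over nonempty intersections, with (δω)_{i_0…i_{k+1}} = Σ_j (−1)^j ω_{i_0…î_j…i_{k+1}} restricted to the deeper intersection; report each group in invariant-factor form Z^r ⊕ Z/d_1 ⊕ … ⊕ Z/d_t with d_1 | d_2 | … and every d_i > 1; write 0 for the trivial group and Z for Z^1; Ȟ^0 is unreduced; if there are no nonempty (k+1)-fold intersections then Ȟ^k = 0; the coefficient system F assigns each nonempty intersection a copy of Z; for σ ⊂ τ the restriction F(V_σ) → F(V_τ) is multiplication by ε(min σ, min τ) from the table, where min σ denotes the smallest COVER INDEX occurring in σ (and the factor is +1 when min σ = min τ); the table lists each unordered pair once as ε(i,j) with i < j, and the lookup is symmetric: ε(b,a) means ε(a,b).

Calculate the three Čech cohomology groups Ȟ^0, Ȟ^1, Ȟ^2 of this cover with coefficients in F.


Ȟ^0 = Z,  Ȟ^1 = Z^2,  Ȟ^2 = 0

intersection data:
  V12={q6} V13={q7} V14={q2} V15={q1} V23={q4} V45={q3}
C dims 5,6; δ0: rk 4, SNF 1^4
Ȟ^0 = (5 − 4) − 0 = 1, so Ȟ^0 ≅ Z
Ȟ^1 = (6 − 0) − 4 = 2, so Ȟ^1 ≅ Z^2
Ȟ^2 = (0 − 0) − 0 = 0, so Ȟ^2 ≅ 0


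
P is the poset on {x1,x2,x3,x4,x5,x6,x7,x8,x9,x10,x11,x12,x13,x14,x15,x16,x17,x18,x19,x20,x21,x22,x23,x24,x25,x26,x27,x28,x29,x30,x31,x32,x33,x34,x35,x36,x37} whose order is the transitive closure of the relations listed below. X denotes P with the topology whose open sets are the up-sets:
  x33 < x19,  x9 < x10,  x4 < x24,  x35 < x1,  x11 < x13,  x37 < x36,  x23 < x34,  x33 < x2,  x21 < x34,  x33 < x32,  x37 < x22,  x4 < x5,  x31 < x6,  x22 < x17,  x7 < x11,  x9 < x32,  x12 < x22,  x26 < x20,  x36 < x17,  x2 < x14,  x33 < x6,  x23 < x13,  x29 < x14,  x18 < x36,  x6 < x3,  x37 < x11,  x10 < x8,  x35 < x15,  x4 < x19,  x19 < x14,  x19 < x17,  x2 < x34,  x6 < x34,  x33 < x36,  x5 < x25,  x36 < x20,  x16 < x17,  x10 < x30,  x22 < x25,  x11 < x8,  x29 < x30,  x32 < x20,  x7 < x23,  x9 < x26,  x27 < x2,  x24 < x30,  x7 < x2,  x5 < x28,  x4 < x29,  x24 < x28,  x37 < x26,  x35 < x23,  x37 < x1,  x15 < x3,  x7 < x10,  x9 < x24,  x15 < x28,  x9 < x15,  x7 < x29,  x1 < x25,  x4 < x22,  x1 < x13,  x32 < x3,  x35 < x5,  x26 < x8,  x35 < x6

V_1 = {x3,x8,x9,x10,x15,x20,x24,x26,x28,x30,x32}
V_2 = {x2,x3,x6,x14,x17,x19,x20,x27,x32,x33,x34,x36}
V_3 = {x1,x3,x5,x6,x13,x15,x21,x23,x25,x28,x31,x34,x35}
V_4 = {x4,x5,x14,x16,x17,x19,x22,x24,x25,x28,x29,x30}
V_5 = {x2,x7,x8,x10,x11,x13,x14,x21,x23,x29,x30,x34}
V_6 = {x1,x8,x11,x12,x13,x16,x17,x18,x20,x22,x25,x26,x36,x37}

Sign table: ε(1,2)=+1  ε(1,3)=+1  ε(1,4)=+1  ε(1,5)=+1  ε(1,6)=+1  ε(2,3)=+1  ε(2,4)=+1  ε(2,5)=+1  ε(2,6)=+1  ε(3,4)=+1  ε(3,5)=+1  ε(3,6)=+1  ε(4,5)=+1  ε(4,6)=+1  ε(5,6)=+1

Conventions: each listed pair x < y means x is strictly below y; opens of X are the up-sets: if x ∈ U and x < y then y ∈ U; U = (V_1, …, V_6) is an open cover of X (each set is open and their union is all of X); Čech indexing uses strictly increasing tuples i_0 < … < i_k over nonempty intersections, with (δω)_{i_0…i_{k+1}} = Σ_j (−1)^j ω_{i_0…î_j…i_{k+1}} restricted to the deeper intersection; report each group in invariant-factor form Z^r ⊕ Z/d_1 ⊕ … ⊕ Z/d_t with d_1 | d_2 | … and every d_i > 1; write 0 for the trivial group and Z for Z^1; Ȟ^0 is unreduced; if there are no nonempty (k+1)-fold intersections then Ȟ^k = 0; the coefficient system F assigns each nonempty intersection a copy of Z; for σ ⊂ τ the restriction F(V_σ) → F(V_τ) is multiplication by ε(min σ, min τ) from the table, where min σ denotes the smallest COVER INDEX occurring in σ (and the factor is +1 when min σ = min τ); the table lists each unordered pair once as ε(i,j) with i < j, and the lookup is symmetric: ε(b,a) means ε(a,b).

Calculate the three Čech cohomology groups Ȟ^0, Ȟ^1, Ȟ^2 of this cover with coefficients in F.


Ȟ^0 = Z,  Ȟ^1 = 0,  Ȟ^2 = Z/2

nonempty intersections:
  V12={x3,x20,x32} V13={x3,x15,x28} V14={x24,x28,x30} V15={x8,x10,x30} V16={x8,x20,x26} V23={x3,x6,x34} V24={x14,x17,x19} V25={x2,x14,x34} V26={x17,x20,x36} V34={x5,x25,x28} V35={x13,x21,x23,x34} V36={x1,x13,x25} V45={x14,x29,x30} V46={x16,x17,x22,x25} V56={x8,x11,x13}
  V123={x3} V126={x20} V134={x28} V145={x30} V156={x8} V235={x34} V245={x14} V246={x17} V346={x25} V356={x13}
C dims 6,15,10; δ0: rk 5, SNF 1^5; δ1: rk 10, SNF 1^9·2
Ȟ^0: (6−5)−0=1 ⇒ Z
Ȟ^1: (15−10)−5=0 ⇒ 0
Ȟ^2: (10−0)−10=0 plus torsion [2] ⇒ Z/2


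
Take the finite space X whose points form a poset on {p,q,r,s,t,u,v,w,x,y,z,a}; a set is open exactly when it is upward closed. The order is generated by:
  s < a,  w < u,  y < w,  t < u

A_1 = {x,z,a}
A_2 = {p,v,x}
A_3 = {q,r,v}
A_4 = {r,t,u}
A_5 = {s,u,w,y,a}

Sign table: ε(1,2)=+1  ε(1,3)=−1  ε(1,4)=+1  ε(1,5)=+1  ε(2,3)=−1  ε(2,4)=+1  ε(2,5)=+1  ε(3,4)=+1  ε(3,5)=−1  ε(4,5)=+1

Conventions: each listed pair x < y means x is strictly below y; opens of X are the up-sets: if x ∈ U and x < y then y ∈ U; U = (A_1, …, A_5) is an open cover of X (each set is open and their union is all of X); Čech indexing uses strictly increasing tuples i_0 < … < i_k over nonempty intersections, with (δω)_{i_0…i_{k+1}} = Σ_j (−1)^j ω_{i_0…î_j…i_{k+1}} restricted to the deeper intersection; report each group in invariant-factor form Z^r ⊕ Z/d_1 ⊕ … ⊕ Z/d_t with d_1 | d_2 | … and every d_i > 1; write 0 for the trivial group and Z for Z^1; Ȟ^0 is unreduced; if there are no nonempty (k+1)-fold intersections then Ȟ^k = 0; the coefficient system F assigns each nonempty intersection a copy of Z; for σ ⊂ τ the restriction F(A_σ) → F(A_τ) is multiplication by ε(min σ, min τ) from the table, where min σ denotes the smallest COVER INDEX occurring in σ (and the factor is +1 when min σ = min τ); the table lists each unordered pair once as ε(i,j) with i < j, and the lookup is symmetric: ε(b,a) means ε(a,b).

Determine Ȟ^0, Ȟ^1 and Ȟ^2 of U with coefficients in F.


nonempty overlaps:
  A12={x} A15={a} A23={v} A34={r} A45={u}
C dims 5,5; δ0: rk 5, SNF 1^4·2
degree 0: 5−5−0 = 0 → Ȟ^0 ≅ 0
degree 1: 5−0−5 = 0 plus torsion [2] → Ȟ^1 ≅ Z/2
degree 2: 0−0−0 = 0 → Ȟ^2 ≅ 0

Ȟ^0 = 0, Ȟ^1 = Z/2 and Ȟ^2 = 0


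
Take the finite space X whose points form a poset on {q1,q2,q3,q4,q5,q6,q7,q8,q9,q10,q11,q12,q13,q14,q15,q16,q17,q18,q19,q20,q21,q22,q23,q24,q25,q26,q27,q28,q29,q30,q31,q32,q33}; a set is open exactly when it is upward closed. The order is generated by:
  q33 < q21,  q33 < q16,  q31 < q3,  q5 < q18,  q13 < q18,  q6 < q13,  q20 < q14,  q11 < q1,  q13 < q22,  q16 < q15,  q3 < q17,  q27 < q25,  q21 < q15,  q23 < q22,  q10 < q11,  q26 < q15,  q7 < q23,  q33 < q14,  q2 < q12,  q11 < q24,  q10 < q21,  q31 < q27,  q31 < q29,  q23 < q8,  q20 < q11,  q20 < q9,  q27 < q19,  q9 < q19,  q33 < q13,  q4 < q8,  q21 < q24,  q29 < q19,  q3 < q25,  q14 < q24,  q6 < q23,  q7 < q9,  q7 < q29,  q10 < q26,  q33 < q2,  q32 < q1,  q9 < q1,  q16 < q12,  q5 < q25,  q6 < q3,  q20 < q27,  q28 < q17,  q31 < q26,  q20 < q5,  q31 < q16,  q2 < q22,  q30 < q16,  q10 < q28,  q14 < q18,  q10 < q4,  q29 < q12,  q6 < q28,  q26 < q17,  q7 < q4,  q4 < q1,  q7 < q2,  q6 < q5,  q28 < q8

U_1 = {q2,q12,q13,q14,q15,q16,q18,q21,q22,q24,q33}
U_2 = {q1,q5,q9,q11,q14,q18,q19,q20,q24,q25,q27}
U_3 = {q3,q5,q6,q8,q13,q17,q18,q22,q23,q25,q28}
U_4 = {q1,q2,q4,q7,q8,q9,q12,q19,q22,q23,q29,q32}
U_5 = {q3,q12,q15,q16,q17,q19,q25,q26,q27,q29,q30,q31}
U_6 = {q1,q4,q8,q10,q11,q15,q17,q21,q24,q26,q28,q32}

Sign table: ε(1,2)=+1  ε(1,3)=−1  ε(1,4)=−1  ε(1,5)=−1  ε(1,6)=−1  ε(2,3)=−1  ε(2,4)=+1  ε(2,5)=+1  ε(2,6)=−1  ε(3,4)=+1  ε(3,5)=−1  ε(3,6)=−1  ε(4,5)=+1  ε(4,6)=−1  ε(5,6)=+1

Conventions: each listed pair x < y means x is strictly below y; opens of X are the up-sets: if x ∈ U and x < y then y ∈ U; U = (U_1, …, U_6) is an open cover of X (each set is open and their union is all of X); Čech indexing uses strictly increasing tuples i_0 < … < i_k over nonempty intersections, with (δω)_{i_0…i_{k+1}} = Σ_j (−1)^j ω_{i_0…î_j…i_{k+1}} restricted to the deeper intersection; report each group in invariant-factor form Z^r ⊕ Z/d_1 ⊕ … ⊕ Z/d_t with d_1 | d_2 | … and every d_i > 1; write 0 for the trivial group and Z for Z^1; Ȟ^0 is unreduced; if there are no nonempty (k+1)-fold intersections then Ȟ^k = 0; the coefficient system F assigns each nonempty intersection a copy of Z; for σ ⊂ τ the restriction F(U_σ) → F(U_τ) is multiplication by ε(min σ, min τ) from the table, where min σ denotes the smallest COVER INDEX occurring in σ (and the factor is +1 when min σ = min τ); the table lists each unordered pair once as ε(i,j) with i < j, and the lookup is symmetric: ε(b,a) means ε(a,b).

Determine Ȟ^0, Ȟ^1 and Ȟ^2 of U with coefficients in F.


Ȟ^0 = 0,  Ȟ^1 = Z/2,  Ȟ^2 = Z

cover nerve:
  U12={q14,q18,q24} U13={q13,q18,q22} U14={q2,q12,q22} U15={q12,q15,q16} U16={q15,q21,q24} U23={q5,q18,q25} U24={q1,q9,q19} U25={q19,q25,q27} U26={q1,q11,q24} U34={q8,q22,q23} U35={q3,q17,q25} U36={q8,q17,q28} U45={q12,q19,q29} U46={q1,q4,q8,q32} U56={q15,q17,q26}
  U123={q18} U126={q24} U134={q22} U145={q12} U156={q15} U235={q25} U245={q19} U246={q1} U346={q8} U356={q17}
C dims 6,15,10; δ0: rk 6, SNF 1^5·2; δ1: rk 9, SNF 1^9
Ȟ^0: (6−6)−0=0 ⇒ 0
Ȟ^1: (15−9)−6=0 plus torsion [2] ⇒ Z/2
Ȟ^2: (10−0)−9=1 ⇒ Z


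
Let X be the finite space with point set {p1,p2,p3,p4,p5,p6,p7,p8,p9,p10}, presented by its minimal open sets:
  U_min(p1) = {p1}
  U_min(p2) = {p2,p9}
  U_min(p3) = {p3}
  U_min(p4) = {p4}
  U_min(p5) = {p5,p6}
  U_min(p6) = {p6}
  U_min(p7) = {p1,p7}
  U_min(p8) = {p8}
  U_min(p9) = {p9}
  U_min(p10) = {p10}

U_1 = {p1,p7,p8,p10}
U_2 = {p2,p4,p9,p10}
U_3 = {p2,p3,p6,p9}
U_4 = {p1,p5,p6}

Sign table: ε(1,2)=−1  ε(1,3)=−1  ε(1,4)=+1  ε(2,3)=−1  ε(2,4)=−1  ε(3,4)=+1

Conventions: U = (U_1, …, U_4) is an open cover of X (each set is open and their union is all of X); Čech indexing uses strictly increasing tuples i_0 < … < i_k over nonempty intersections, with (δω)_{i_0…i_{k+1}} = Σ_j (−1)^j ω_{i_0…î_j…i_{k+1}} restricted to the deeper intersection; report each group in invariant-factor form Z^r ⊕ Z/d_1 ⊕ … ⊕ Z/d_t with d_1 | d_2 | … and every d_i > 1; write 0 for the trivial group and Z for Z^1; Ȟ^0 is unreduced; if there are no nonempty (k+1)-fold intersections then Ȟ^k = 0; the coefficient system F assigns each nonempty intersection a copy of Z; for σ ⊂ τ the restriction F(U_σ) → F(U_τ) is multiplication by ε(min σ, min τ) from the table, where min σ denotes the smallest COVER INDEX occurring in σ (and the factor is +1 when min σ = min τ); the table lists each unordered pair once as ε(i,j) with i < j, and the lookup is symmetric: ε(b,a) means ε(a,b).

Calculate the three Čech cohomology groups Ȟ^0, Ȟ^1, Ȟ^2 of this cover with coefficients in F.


nonempty intersections:
  U12={p10} U14={p1} U23={p2,p9} U34={p6}
C dims 4,4; δ0: rk 3, SNF 1^3
Ȟ^0: (4−3)−0=1 ⇒ Z
Ȟ^1: (4−0)−3=1 ⇒ Z
Ȟ^2: (0−0)−0=0 ⇒ 0

Ȟ^0(U;F) ≅ Z, Ȟ^1(U;F) ≅ Z, Ȟ^2(U;F) ≅ 0


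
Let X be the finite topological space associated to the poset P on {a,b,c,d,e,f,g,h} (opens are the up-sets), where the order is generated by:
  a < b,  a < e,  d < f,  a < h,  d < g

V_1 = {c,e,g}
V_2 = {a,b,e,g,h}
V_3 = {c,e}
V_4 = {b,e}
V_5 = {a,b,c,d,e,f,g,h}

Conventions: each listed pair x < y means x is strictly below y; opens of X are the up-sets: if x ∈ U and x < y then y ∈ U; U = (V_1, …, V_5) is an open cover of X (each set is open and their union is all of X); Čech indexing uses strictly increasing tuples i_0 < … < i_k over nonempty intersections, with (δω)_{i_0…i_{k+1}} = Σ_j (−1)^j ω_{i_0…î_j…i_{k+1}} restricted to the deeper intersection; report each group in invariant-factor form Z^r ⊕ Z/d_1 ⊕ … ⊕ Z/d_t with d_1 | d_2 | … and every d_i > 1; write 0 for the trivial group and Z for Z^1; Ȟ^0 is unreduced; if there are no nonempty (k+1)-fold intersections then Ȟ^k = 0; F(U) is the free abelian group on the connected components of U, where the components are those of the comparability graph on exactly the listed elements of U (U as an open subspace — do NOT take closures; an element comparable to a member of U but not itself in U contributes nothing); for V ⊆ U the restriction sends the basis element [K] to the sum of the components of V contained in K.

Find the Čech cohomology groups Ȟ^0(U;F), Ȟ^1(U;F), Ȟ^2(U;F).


Ȟ^0(U;F) ≅ Z^3, Ȟ^1(U;F) ≅ 0, Ȟ^2(U;F) ≅ 0

nonempty overlaps:
  V12={e,g} V13={c,e} V14={e} V15={c,e,g} V23={e} V24={b,e} V25={a,b,e,g,h} V34={e} V35={c,e} V45={b,e}
  V123={e} V124={e} V125={e,g} V134={e} V135={c,e} V145={e} V234={e} V235={e} V245={b,e} V345={e}
  V1234={e} V1235={e} V1245={e} V1345={e} V2345={e}
  V12345={e}
components per intersection:
  V1: {c} {e} {g}
  V2: {a,b,e,h} {g}
  V3: {c} {e}
  V4: {b} {e}
  V5: {a,b,e,h} {c} {d,f,g}
  V12: {e} {g}
  V13: {c} {e}
  V14: {e}
  V15: {c} {e} {g}
  V23: {e}
  V24: {b} {e}
  V25: {a,b,e,h} {g}
  V34: {e}
  V35: {c} {e}
  V45: {b} {e}
  V123: {e}
  V124: {e}
  V125: {e} {g}
  V134: {e}
  V135: {c} {e}
  V145: {e}
  V234: {e}
  V235: {e}
  V245: {b} {e}
  V345: {e}
  V1234: {e}
  V1235: {e}
  V1245: {e}
  V1345: {e}
  V2345: {e}
  V12345: {e}
C dims 12,18,13,5; δ0: rk 9, SNF 1^9; δ1: rk 9, SNF 1^9; δ2: rk 4, SNF 1^4
degree 0: 12−9−0 = 3 → Ȟ^0 ≅ Z^3
degree 1: 18−9−9 = 0 → Ȟ^1 ≅ 0
degree 2: 13−4−9 = 0 → Ȟ^2 ≅ 0


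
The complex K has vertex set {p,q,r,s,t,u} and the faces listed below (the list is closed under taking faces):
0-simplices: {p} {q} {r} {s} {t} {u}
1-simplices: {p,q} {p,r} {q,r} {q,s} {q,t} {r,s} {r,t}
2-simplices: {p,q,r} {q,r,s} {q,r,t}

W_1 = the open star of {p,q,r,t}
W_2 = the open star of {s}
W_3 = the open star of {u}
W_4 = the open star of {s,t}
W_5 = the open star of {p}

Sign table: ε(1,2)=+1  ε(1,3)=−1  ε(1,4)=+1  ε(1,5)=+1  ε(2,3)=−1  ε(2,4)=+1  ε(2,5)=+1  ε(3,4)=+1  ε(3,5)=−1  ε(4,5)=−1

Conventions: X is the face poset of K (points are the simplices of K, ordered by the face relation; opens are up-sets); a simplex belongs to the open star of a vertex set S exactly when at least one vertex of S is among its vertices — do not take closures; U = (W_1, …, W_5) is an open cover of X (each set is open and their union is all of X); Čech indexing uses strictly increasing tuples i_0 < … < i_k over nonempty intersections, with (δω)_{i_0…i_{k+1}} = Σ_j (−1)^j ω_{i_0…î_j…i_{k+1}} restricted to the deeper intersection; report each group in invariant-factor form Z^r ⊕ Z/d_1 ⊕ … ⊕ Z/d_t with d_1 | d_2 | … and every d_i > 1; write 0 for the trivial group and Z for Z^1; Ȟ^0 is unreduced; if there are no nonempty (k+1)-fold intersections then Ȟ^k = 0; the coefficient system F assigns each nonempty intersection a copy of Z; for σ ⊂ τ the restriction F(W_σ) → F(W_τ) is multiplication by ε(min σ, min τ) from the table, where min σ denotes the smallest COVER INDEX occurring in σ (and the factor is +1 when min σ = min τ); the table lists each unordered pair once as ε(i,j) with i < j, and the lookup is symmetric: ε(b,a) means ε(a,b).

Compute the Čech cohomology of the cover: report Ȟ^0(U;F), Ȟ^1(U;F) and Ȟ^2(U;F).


Ȟ^0(U;F) ≅ Z^2,  Ȟ^1(U;F) ≅ 0,  Ȟ^2(U;F) ≅ 0

nerve simplices:
  W1={{p},{q},{r},{t},{p,q},{p,r},{q,r},{q,s},{q,t},{r,s},{r,t},{p,q,r},{q,r,s},{q,r,t}} W2={{s},{q,s},{r,s},{q,r,s}} W3={{u}} W4={{s},{t},{q,s},{q,t},{r,s},{r,t},{q,r,s},{q,r,t}} W5={{p},{p,q},{p,r},{p,q,r}}
  W12={{q,s},{r,s},{q,r,s}} W14={{t},{q,s},{q,t},{r,s},{r,t},{q,r,s},{q,r,t}} W15={{p},{p,q},{p,r},{p,q,r}} W24={{s},{q,s},{r,s},{q,r,s}}
  W124={{q,s},{r,s},{q,r,s}}
C dims 5,4,1; δ0: rk 3, SNF 1^3; δ1: rk 1, SNF 1^1
degree 0: 5−3−0 = 2 → Ȟ^0 ≅ Z^2
degree 1: 4−1−3 = 0 → Ȟ^1 ≅ 0
degree 2: 1−0−1 = 0 → Ȟ^2 ≅ 0


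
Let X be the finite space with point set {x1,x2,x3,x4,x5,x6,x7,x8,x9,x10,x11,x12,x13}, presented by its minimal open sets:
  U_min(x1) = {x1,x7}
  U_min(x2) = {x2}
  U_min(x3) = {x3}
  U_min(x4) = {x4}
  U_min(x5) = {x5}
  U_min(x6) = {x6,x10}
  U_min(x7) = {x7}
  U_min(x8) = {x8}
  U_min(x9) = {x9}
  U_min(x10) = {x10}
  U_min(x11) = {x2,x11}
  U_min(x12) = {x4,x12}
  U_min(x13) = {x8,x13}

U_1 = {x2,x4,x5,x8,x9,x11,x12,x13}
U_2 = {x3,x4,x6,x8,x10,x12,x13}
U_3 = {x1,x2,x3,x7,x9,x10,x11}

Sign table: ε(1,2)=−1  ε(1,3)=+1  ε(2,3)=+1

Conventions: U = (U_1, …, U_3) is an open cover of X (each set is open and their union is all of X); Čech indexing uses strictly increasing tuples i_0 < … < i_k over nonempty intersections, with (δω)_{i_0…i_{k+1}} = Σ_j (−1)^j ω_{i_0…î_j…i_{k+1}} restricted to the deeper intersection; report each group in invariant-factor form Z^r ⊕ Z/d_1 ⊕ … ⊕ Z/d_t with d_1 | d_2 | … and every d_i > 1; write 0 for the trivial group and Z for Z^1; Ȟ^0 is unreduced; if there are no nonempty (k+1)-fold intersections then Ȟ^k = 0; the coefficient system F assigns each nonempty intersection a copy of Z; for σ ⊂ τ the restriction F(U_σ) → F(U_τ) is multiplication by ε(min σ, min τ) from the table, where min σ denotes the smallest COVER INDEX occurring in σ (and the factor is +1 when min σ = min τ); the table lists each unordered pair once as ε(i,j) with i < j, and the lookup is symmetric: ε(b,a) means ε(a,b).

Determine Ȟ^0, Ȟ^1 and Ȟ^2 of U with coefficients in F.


Ȟ^0 ≅ 0,  Ȟ^1 ≅ Z/2,  Ȟ^2 ≅ 0

nerve simplices:
  U12={x4,x8,x12,x13} U13={x2,x9,x11} U23={x3,x10}
C dims 3,3; δ0: rk 3, SNF 1^2·2
degree 0: 3−3−0 = 0 → Ȟ^0 ≅ 0
degree 1: 3−0−3 = 0 plus torsion [2] → Ȟ^1 ≅ Z/2
degree 2: 0−0−0 = 0 → Ȟ^2 ≅ 0


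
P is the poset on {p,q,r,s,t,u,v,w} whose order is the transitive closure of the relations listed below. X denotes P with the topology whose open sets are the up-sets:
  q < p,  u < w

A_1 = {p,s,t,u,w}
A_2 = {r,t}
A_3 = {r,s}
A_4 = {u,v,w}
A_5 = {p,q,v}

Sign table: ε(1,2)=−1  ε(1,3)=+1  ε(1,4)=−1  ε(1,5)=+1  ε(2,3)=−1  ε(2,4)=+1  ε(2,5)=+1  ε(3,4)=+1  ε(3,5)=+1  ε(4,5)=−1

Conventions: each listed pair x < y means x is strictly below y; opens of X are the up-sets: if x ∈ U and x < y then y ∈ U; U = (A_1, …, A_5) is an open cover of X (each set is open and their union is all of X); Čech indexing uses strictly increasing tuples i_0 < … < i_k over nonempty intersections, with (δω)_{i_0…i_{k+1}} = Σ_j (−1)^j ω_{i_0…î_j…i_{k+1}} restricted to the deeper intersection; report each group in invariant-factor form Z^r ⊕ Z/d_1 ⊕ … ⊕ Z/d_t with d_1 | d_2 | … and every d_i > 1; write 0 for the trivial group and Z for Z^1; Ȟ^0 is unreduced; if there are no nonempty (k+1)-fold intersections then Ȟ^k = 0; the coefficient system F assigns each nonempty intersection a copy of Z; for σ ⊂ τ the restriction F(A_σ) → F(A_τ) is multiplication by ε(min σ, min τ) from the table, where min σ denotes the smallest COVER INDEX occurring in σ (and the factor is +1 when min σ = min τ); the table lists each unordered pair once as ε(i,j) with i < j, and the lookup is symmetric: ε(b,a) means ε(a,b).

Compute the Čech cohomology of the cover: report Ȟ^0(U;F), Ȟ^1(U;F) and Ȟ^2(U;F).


nerve simplices:
  A12={t} A13={s} A14={u,w} A15={p} A23={r} A45={v}
C dims 5,6; δ0: rk 4, SNF 1^4
degree 0: 5−4−0 = 1 → Ȟ^0 ≅ Z
degree 1: 6−0−4 = 2 → Ȟ^1 ≅ Z^2
degree 2: 0−0−0 = 0 → Ȟ^2 ≅ 0

Ȟ^0(U;F) ≅ Z; Ȟ^1(U;F) ≅ Z^2; Ȟ^2(U;F) ≅ 0


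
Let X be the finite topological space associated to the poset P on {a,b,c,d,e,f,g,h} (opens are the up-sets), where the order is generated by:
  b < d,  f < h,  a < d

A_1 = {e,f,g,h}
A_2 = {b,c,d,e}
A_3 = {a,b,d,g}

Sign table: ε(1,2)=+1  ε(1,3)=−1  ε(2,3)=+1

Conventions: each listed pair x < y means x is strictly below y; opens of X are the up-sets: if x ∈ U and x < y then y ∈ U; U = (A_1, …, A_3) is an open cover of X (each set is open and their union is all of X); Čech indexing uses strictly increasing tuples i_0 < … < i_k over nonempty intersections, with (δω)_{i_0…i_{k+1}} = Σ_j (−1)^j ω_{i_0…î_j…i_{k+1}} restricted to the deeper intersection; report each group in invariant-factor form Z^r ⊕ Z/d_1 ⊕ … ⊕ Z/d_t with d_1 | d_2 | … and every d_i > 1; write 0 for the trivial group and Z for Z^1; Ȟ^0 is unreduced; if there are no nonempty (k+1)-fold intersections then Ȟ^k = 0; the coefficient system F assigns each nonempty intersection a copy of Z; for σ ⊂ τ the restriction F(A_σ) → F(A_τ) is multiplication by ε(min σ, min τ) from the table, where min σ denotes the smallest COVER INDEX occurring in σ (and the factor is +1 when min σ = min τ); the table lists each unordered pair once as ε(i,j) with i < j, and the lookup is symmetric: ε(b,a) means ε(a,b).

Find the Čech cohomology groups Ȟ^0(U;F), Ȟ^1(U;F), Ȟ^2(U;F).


nonempty overlaps:
  A12={e} A13={g} A23={b,d}
C dims 3,3; δ0: rk 3, SNF 1^2·2
degree 0: 3−3−0 = 0 → Ȟ^0 ≅ 0
degree 1: 3−0−3 = 0 plus torsion [2] → Ȟ^1 ≅ Z/2
degree 2: 0−0−0 = 0 → Ȟ^2 ≅ 0

Ȟ^0(U;F) ≅ 0; Ȟ^1(U;F) ≅ Z/2; Ȟ^2(U;F) ≅ 0


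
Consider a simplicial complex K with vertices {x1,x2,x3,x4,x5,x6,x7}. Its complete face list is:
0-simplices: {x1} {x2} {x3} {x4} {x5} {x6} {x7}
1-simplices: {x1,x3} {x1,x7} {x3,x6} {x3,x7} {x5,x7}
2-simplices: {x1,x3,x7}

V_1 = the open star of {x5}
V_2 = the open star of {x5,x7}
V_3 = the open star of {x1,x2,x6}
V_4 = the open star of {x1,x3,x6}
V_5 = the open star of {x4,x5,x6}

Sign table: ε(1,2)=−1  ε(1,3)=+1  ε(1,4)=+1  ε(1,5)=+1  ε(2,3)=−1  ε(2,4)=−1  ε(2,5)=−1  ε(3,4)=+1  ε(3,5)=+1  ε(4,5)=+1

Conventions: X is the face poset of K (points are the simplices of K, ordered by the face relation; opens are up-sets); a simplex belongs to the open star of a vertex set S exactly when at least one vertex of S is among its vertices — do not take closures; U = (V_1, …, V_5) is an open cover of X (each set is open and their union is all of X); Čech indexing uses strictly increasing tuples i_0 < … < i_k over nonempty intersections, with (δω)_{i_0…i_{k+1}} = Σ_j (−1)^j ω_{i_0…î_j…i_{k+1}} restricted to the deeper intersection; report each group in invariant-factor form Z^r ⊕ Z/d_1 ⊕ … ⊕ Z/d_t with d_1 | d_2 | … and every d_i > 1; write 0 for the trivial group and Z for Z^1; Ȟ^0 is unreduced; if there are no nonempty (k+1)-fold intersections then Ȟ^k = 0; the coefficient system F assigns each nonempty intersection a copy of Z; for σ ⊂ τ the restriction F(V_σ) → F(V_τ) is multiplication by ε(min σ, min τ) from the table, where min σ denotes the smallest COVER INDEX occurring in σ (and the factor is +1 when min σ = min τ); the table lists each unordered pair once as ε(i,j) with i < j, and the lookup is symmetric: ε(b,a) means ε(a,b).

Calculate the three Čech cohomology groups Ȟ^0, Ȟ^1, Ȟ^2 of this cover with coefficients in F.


nerve of the cover:
  V1={{x5},{x5,x7}} V2={{x5},{x7},{x1,x7},{x3,x7},{x5,x7},{x1,x3,x7}} V3={{x1},{x2},{x6},{x1,x3},{x1,x7},{x3,x6},{x1,x3,x7}} V4={{x1},{x3},{x6},{x1,x3},{x1,x7},{x3,x6},{x3,x7},{x1,x3,x7}} V5={{x4},{x5},{x6},{x3,x6},{x5,x7}}
  V12={{x5},{x5,x7}} V15={{x5},{x5,x7}} V23={{x1,x7},{x1,x3,x7}} V24={{x1,x7},{x3,x7},{x1,x3,x7}} V25={{x5},{x5,x7}} V34={{x1},{x6},{x1,x3},{x1,x7},{x3,x6},{x1,x3,x7}} V35={{x6},{x3,x6}} V45={{x6},{x3,x6}}
  V125={{x5},{x5,x7}} V234={{x1,x7},{x1,x3,x7}} V345={{x6},{x3,x6}}
C dims 5,8,3; δ0: rk 4, SNF 1^4; δ1: rk 3, SNF 1^3
Ȟ^0 = (5 − 4) − 0 = 1, so Ȟ^0 ≅ Z
Ȟ^1 = (8 − 3) − 4 = 1, so Ȟ^1 ≅ Z
Ȟ^2 = (3 − 0) − 3 = 0, so Ȟ^2 ≅ 0

Ȟ^0 ≅ Z, Ȟ^1 ≅ Z, Ȟ^2 ≅ 0


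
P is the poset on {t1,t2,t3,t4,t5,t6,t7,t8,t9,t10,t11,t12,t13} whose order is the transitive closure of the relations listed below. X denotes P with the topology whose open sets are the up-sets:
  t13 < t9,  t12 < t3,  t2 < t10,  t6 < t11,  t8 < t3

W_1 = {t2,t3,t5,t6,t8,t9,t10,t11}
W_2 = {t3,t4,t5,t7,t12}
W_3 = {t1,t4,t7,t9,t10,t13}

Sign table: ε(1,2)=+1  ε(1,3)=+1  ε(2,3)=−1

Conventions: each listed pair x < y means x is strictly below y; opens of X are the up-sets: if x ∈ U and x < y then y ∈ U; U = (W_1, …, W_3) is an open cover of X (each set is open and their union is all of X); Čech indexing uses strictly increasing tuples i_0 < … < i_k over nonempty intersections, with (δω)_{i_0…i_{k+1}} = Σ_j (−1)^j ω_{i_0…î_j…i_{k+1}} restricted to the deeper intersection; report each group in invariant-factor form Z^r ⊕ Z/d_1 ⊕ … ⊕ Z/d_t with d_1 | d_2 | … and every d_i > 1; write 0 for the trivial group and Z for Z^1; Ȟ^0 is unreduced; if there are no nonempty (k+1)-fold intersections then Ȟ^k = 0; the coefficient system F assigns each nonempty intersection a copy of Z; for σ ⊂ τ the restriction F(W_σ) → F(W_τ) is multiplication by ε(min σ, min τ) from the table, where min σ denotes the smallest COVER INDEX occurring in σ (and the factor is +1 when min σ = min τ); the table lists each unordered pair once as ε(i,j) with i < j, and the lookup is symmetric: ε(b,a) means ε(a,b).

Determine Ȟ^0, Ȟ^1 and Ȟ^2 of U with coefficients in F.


nerve of the cover:
  W12={t3,t5} W13={t9,t10} W23={t4,t7}
C dims 3,3; δ0: rk 3, SNF 1^2·2
Ȟ^0 = (3 − 3) − 0 = 0, so Ȟ^0 ≅ 0
Ȟ^1 = (3 − 0) − 3 = 0 plus torsion [2], so Ȟ^1 ≅ Z/2
Ȟ^2 = (0 − 0) − 0 = 0, so Ȟ^2 ≅ 0

Ȟ^0(U;F) ≅ 0, Ȟ^1(U;F) ≅ Z/2, Ȟ^2(U;F) ≅ 0


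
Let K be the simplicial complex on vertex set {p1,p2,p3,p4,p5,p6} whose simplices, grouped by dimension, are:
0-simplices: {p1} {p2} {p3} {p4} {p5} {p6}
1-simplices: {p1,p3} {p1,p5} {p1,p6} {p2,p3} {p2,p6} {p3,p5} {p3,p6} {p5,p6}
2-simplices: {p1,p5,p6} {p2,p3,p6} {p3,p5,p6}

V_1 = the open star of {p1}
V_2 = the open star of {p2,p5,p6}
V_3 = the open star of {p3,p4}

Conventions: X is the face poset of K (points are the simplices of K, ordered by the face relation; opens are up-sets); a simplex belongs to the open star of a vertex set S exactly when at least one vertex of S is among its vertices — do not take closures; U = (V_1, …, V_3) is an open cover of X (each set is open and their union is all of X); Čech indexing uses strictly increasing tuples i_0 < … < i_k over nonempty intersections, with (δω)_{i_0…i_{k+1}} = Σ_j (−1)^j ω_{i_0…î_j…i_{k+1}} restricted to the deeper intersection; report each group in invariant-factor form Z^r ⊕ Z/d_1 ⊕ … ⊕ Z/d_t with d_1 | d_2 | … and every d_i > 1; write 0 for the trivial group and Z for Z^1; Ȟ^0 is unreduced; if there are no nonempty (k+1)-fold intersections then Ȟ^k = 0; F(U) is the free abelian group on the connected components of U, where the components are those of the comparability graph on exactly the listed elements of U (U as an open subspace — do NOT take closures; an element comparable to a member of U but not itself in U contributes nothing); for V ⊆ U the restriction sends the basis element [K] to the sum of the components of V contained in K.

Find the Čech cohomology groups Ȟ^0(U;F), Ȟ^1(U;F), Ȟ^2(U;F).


nerve simplices:
  V1={{p1},{p1,p3},{p1,p5},{p1,p6},{p1,p5,p6}} V2={{p2},{p5},{p6},{p1,p5},{p1,p6},{p2,p3},{p2,p6},{p3,p5},{p3,p6},{p5,p6},{p1,p5,p6},{p2,p3,p6},{p3,p5,p6}} V3={{p3},{p4},{p1,p3},{p2,p3},{p3,p5},{p3,p6},{p2,p3,p6},{p3,p5,p6}}
  V12={{p1,p5},{p1,p6},{p1,p5,p6}} V13={{p1,p3}} V23={{p2,p3},{p3,p5},{p3,p6},{p2,p3,p6},{p3,p5,p6}}
components per intersection:
  V1: {{p1},{p1,p3},{p1,p5},{p1,p6},{p1,p5,p6}}
  V2: {{p2},{p5},{p6},{p1,p5},{p1,p6},{p2,p3},{p2,p6},{p3,p5},{p3,p6},{p5,p6},{p1,p5,p6},{p2,p3,p6},{p3,p5,p6}}
  V3: {{p3},{p1,p3},{p2,p3},{p3,p5},{p3,p6},{p2,p3,p6},{p3,p5,p6}} {{p4}}
  V12: {{p1,p5},{p1,p6},{p1,p5,p6}}
  V13: {{p1,p3}}
  V23: {{p2,p3},{p3,p5},{p3,p6},{p2,p3,p6},{p3,p5,p6}}
C dims 4,3; δ0: rk 2, SNF 1^2
degree 0: 4−2−0 = 2 → Ȟ^0 ≅ Z^2
degree 1: 3−0−2 = 1 → Ȟ^1 ≅ Z
degree 2: 0−0−0 = 0 → Ȟ^2 ≅ 0

Ȟ^0 ≅ Z^2, Ȟ^1 ≅ Z, Ȟ^2 ≅ 0


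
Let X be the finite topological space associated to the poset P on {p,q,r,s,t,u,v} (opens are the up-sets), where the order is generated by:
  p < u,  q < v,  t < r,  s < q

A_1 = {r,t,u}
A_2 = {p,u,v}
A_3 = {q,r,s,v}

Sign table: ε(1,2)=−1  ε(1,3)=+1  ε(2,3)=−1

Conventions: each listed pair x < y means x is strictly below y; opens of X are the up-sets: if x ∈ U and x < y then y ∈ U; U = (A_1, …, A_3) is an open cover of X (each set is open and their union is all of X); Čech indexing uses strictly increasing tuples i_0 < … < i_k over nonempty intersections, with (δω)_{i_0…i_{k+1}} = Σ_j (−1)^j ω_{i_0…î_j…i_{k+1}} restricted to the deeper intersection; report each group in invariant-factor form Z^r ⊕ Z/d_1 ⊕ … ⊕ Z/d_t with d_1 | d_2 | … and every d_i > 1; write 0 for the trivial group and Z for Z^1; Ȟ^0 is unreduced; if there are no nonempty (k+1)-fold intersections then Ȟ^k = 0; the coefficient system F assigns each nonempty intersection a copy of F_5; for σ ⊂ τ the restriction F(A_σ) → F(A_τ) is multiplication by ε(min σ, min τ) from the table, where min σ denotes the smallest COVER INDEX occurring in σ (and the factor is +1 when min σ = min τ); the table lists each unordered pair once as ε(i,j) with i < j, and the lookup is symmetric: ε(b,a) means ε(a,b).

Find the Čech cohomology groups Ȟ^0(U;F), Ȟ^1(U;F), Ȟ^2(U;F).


nerve simplices:
  A12={u} A13={r} A23={v}
C dims 3,3; δ0: rk_F5 2
degree 0: 3−2−0 = 1 → Ȟ^0 ≅ Z/5
degree 1: 3−0−2 = 1 → Ȟ^1 ≅ Z/5
degree 2: 0−0−0 = 0 → Ȟ^2 ≅ 0

Ȟ^0 = Z/5, Ȟ^1 = Z/5, Ȟ^2 = 0


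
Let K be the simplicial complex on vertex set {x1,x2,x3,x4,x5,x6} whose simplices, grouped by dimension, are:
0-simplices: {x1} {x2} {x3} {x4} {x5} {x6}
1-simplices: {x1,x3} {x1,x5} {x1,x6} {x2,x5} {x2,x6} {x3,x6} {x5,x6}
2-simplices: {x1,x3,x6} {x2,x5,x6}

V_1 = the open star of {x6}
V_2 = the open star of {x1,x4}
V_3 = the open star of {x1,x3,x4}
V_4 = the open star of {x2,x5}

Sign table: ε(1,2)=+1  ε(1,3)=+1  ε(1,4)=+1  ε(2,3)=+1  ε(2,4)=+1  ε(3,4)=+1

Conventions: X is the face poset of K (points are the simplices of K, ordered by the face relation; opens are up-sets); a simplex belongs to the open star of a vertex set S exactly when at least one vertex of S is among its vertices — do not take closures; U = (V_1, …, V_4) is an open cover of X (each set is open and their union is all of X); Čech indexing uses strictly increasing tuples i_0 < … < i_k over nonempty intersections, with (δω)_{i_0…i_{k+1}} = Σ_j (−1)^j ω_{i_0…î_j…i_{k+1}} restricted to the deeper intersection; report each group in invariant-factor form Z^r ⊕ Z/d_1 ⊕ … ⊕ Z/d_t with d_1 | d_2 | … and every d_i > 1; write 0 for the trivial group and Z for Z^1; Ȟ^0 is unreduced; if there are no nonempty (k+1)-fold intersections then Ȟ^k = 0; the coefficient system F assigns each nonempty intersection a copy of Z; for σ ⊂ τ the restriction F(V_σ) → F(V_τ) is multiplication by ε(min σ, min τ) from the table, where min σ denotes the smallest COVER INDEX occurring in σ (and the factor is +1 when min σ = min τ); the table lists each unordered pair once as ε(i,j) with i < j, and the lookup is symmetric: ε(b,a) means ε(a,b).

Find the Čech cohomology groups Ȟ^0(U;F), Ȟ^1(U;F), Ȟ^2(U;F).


nonempty overlaps:
  V1={{x6},{x1,x6},{x2,x6},{x3,x6},{x5,x6},{x1,x3,x6},{x2,x5,x6}} V2={{x1},{x4},{x1,x3},{x1,x5},{x1,x6},{x1,x3,x6}} V3={{x1},{x3},{x4},{x1,x3},{x1,x5},{x1,x6},{x3,x6},{x1,x3,x6}} V4={{x2},{x5},{x1,x5},{x2,x5},{x2,x6},{x5,x6},{x2,x5,x6}}
  V12={{x1,x6},{x1,x3,x6}} V13={{x1,x6},{x3,x6},{x1,x3,x6}} V14={{x2,x6},{x5,x6},{x2,x5,x6}} V23={{x1},{x4},{x1,x3},{x1,x5},{x1,x6},{x1,x3,x6}} V24={{x1,x5}} V34={{x1,x5}}
  V123={{x1,x6},{x1,x3,x6}} V234={{x1,x5}}
C dims 4,6,2; δ0: rk 3, SNF 1^3; δ1: rk 2, SNF 1^2
degree 0: 4−3−0 = 1 → Ȟ^0 ≅ Z
degree 1: 6−2−3 = 1 → Ȟ^1 ≅ Z
degree 2: 2−0−2 = 0 → Ȟ^2 ≅ 0

Ȟ^0(U;F) ≅ Z,  Ȟ^1(U;F) ≅ Z,  Ȟ^2(U;F) ≅ 0


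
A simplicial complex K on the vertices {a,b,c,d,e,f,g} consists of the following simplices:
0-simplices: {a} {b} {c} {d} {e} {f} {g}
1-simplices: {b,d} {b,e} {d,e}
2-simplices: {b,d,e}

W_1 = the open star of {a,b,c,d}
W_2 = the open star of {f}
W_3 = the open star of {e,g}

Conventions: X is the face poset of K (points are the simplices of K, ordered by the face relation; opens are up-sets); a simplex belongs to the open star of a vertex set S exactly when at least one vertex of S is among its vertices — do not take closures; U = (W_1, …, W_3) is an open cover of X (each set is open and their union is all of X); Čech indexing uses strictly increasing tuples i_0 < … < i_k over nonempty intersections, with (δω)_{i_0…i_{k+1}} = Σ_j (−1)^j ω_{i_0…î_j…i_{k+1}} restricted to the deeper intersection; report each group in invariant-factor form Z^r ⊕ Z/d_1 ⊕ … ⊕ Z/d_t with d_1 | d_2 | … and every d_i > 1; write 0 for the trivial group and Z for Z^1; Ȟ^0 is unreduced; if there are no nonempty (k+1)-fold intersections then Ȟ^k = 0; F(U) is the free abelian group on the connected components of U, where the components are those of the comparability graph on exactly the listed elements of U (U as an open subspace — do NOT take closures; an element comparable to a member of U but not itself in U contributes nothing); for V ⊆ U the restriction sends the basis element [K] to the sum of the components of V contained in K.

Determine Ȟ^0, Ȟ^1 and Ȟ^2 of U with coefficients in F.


intersection data:
  W1={{a},{b},{c},{d},{b,d},{b,e},{d,e},{b,d,e}} W2={{f}} W3={{e},{g},{b,e},{d,e},{b,d,e}}
  W13={{b,e},{d,e},{b,d,e}}
components per intersection:
  W1: {{a}} {{b},{d},{b,d},{b,e},{d,e},{b,d,e}} {{c}}
  W2: {{f}}
  W3: {{e},{b,e},{d,e},{b,d,e}} {{g}}
  W13: {{b,e},{d,e},{b,d,e}}
C dims 6,1; δ0: rk 1, SNF 1^1
Ȟ^0 = (6 − 1) − 0 = 5, so Ȟ^0 ≅ Z^5
Ȟ^1 = (1 − 0) − 1 = 0, so Ȟ^1 ≅ 0
Ȟ^2 = (0 − 0) − 0 = 0, so Ȟ^2 ≅ 0

Ȟ^0 ≅ Z^5,  Ȟ^1 ≅ 0,  Ȟ^2 ≅ 0


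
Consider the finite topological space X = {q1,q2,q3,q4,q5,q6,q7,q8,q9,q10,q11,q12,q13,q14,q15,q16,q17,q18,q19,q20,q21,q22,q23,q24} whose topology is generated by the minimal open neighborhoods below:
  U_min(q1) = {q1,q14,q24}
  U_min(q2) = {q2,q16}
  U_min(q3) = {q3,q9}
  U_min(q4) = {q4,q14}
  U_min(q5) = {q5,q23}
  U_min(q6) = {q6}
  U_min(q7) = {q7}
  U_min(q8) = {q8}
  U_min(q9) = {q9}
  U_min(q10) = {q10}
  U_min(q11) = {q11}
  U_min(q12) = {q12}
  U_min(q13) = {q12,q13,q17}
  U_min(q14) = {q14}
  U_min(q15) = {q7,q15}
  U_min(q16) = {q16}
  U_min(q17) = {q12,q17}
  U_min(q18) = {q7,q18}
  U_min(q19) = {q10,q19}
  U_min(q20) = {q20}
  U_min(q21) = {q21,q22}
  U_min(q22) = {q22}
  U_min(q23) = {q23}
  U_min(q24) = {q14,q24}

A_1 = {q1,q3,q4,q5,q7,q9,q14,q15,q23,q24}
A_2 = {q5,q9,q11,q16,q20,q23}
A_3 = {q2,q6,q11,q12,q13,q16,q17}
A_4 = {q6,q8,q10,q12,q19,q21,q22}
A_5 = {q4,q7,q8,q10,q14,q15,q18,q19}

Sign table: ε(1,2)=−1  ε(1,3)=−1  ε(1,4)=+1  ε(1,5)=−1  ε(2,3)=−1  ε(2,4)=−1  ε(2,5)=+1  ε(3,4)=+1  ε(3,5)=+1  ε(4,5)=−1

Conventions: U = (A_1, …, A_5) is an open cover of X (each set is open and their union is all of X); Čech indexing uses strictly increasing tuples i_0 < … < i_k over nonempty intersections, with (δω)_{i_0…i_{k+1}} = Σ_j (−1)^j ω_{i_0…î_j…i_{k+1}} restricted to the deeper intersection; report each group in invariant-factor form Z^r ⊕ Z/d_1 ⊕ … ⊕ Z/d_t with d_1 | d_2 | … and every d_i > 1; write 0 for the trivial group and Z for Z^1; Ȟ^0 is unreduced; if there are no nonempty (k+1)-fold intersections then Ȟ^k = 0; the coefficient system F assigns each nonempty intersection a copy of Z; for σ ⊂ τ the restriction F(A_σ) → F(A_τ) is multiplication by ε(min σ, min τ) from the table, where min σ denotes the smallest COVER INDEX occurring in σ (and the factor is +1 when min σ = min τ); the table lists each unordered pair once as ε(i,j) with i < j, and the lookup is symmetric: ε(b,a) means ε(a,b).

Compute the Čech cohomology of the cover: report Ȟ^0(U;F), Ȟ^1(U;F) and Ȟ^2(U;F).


Ȟ^0 ≅ Z; Ȟ^1 ≅ Z; Ȟ^2 ≅ 0

nerve simplices:
  A12={q5,q9,q23} A15={q4,q7,q14,q15} A23={q11,q16} A34={q6,q12} A45={q8,q10,q19}
C dims 5,5; δ0: rk 4, SNF 1^4
degree 0: 5−4−0 = 1 → Ȟ^0 ≅ Z
degree 1: 5−0−4 = 1 → Ȟ^1 ≅ Z
degree 2: 0−0−0 = 0 → Ȟ^2 ≅ 0
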